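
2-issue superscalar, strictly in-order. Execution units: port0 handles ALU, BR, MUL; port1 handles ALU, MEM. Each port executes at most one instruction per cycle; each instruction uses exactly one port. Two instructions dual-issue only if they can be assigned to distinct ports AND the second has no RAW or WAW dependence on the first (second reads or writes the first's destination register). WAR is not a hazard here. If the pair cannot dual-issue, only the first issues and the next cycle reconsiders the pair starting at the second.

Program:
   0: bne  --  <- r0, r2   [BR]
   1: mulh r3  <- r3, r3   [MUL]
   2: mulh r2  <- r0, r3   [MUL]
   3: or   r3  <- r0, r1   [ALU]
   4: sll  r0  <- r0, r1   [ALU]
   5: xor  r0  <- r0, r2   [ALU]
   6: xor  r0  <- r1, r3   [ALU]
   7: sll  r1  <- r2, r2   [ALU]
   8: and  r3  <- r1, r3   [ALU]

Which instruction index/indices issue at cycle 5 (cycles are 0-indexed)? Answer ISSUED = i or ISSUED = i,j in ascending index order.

t=0 i0:bne ; no-port BR/MUL
t=1 i1:mulh ; no-port MUL/MUL
t=2 i2,i3:mulh/or ; pair
t=3 i4:sll ; RAW+WAW r0
t=4 i5:xor ; WAW r0
t=5 i6,i7:xor/sll ; pair
t=6 i8:and ; tail

ISSUED = 6,7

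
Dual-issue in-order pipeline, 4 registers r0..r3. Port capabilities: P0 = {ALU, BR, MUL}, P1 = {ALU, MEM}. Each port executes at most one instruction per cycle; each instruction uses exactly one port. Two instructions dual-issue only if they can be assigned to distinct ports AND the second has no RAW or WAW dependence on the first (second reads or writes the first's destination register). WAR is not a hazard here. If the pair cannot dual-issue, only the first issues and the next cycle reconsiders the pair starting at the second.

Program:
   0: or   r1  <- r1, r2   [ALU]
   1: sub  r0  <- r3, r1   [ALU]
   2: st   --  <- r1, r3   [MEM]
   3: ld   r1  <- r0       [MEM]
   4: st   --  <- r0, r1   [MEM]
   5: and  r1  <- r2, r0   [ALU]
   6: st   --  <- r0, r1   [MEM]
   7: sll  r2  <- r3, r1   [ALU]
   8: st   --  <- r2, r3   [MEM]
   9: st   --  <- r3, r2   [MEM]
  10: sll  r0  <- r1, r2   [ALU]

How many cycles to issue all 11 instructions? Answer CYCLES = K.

CYCLES = 7

[0] i0  or  -- RAW r1
[1] i1&i2  sub;st  -- pair
[2] i3  ld  -- no-port MEM/MEM
[3] i4&i5  st;and  -- pair
[4] i6&i7  st;sll  -- pair
[5] i8  st  -- no-port MEM/MEM
[6] i9&i10  st;sll  -- pair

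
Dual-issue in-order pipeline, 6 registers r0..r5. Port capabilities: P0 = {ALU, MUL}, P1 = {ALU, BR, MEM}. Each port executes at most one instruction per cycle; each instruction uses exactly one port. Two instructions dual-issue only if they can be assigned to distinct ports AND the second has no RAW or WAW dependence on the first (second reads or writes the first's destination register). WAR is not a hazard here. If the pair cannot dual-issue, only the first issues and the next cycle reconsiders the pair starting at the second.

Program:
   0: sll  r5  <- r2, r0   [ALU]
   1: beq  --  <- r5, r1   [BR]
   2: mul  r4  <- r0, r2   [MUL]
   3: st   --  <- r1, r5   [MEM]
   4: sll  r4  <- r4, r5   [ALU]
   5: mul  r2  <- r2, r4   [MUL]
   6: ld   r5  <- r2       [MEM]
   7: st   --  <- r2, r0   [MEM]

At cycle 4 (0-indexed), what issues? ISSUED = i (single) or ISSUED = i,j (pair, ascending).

0. sll @i0  | RAW r5
1. beq+mul @i1&i2  | pair
2. st+sll @i3&i4  | pair
3. mul @i5  | RAW r2
4. ld @i6  | no-port MEM/MEM
5. st @i7  | tail

ISSUED = 6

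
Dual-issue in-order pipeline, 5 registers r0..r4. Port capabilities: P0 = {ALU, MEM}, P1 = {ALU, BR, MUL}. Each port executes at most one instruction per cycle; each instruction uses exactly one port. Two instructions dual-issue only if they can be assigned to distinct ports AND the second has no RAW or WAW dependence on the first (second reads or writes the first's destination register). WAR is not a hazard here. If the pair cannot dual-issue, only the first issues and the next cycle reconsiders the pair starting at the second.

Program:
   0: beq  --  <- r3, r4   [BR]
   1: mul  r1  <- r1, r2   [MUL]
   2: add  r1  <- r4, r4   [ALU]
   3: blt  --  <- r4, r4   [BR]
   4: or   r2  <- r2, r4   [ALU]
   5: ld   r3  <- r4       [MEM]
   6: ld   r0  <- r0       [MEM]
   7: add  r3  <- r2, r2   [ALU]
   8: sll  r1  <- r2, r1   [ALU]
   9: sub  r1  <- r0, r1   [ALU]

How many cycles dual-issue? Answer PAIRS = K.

#0 head=0: beq.BR i0 no-port BR/MUL
#1 head=1: mul.MUL i1 WAW r1
#2 head=2: add.ALU+blt.BR i2,i3 2-wide
#3 head=4: or.ALU+ld.MEM i4,i5 2-wide
#4 head=6: ld.MEM+add.ALU i6,i7 2-wide
#5 head=8: sll.ALU i8 RAW+WAW r1
#6 head=9: sub.ALU i9 tail

PAIRS = 3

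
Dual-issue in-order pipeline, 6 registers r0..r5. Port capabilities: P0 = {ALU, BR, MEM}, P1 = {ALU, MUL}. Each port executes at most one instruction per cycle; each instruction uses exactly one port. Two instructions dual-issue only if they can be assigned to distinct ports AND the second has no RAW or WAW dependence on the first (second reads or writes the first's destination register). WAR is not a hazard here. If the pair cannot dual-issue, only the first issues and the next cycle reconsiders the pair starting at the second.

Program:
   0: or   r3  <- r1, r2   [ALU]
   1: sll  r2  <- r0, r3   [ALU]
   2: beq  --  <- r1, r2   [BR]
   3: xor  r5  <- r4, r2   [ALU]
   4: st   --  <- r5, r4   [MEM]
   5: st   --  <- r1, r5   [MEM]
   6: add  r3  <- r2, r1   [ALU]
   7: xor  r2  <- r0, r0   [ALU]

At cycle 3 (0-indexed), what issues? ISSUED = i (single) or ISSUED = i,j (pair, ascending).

#0 head=0: or.ALU i0 RAW r3
#1 head=1: sll.ALU i1 RAW r2
#2 head=2: beq.BR xor.ALU i2,i3 dual
#3 head=4: st.MEM i4 no-port MEM/MEM
#4 head=5: st.MEM add.ALU i5,i6 dual
#5 head=7: xor.ALU i7 tail

ISSUED = 4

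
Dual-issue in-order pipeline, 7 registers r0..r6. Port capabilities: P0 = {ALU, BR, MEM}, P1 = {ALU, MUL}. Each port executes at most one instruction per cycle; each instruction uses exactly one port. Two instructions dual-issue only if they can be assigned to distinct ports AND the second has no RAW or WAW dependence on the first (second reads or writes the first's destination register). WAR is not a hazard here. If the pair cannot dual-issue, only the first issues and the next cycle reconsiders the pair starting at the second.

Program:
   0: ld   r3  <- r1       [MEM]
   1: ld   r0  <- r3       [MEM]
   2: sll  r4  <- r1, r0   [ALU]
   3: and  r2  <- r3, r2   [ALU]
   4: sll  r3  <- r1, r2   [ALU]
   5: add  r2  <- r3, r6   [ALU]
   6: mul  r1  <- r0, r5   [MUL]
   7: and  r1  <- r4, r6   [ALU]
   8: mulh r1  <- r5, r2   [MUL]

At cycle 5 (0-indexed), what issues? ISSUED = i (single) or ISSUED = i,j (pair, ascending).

ISSUED = 7

t=0 i0:ld.MEM ; no-port MEM/MEM
t=1 i1:ld.MEM ; RAW r0
t=2 i2,i3:sll.ALU;and.ALU ; 2-wide
t=3 i4:sll.ALU ; RAW r3
t=4 i5,i6:add.ALU;mul.MUL ; 2-wide
t=5 i7:and.ALU ; WAW r1
t=6 i8:mulh.MUL ; tail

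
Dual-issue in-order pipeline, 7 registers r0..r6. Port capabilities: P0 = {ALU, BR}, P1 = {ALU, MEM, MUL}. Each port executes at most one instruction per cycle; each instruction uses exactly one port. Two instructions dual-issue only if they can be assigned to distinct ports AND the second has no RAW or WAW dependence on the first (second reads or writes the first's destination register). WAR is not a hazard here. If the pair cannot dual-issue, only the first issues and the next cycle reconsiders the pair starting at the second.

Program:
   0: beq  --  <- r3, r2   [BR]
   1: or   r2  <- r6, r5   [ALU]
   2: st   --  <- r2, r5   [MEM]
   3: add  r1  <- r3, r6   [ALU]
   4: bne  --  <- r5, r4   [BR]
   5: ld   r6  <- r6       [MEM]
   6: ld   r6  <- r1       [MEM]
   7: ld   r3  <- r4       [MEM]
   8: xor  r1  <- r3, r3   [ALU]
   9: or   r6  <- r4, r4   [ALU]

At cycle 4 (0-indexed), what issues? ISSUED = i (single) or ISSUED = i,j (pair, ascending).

ISSUED = 7

c0: i0&i1 beq.BR/or.ALU  2-wide
c1: i2&i3 st.MEM/add.ALU  2-wide
c2: i4&i5 bne.BR/ld.MEM  2-wide
c3: i6 ld.MEM  no-port MEM/MEM
c4: i7 ld.MEM  RAW r3
c5: i8&i9 xor.ALU/or.ALU  2-wide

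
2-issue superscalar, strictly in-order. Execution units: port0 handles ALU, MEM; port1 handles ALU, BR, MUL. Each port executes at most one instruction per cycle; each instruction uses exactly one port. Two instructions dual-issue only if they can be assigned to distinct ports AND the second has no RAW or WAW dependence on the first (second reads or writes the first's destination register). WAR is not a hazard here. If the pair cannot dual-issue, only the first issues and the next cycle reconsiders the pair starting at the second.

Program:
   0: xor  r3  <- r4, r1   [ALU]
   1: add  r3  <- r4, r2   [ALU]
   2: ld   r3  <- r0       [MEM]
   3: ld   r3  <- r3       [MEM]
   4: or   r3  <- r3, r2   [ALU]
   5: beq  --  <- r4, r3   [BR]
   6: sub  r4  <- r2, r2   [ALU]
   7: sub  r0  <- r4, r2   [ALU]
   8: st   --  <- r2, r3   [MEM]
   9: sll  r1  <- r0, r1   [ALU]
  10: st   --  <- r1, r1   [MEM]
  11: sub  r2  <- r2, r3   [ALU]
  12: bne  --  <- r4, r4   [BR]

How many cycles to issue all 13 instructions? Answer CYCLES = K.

CYCLES = 10

#0 head=0: xor i0 WAW r3
#1 head=1: add i1 WAW r3
#2 head=2: ld i2 no-port MEM/MEM
#3 head=3: ld i3 RAW+WAW r3
#4 head=4: or i4 RAW r3
#5 head=5: beq+sub i5&i6 2-wide
#6 head=7: sub+st i7&i8 2-wide
#7 head=9: sll i9 RAW r1
#8 head=10: st+sub i10&i11 2-wide
#9 head=12: bne i12 tail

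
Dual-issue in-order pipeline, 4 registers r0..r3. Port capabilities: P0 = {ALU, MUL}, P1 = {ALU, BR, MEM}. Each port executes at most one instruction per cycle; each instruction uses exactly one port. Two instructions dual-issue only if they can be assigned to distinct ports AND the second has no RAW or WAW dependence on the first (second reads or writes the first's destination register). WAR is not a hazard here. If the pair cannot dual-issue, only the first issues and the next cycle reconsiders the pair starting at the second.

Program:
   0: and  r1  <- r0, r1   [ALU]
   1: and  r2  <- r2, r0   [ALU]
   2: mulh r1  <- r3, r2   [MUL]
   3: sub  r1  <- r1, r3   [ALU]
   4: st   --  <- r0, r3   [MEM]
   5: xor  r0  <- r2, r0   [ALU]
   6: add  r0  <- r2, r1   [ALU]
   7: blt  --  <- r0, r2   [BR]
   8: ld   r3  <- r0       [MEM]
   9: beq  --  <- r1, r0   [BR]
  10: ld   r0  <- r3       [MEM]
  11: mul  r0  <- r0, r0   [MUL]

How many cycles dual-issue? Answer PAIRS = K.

0. and.ALU and.ALU @i0&i1  | pair
1. mulh.MUL @i2  | RAW+WAW r1
2. sub.ALU st.MEM @i3&i4  | pair
3. xor.ALU @i5  | WAW r0
4. add.ALU @i6  | RAW r0
5. blt.BR @i7  | no-port BR/MEM
6. ld.MEM @i8  | no-port MEM/BR
7. beq.BR @i9  | no-port BR/MEM
8. ld.MEM @i10  | RAW+WAW r0
9. mul.MUL @i11  | tail

PAIRS = 2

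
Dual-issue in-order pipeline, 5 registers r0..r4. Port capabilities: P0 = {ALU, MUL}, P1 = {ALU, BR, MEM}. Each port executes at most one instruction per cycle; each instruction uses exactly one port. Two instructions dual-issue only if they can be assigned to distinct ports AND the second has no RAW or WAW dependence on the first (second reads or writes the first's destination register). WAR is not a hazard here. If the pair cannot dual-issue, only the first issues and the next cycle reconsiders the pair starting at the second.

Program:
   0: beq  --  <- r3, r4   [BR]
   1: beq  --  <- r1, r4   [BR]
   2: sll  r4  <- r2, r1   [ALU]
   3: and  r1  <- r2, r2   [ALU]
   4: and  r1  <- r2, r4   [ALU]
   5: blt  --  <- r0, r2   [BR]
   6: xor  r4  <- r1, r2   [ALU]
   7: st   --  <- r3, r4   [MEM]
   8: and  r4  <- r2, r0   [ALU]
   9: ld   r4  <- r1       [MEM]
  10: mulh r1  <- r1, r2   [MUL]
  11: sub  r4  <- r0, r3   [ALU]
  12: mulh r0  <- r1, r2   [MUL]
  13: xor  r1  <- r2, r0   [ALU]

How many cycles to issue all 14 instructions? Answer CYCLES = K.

0. beq @i0  | no-port BR/BR
1. beq sll @i1/i2  | 2-wide
2. and @i3  | WAW r1
3. and blt @i4/i5  | 2-wide
4. xor @i6  | RAW r4
5. st and @i7/i8  | 2-wide
6. ld mulh @i9/i10  | 2-wide
7. sub mulh @i11/i12  | 2-wide
8. xor @i13  | tail

CYCLES = 9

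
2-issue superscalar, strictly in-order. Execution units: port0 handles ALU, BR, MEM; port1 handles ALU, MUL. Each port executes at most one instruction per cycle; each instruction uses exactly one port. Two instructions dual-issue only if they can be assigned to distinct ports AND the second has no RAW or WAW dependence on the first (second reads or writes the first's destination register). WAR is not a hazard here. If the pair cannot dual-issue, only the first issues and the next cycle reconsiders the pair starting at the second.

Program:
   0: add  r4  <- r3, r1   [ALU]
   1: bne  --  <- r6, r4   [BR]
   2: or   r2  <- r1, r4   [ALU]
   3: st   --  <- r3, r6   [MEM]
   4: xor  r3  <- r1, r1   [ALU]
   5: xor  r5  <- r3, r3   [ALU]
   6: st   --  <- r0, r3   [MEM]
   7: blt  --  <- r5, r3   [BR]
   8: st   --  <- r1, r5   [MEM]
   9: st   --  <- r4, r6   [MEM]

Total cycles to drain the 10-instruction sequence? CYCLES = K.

CYCLES = 7

#0 head=0: add i0 RAW r4
#1 head=1: bne+or i1&i2 dual
#2 head=3: st+xor i3&i4 dual
#3 head=5: xor+st i5&i6 dual
#4 head=7: blt i7 no-port BR/MEM
#5 head=8: st i8 no-port MEM/MEM
#6 head=9: st i9 tail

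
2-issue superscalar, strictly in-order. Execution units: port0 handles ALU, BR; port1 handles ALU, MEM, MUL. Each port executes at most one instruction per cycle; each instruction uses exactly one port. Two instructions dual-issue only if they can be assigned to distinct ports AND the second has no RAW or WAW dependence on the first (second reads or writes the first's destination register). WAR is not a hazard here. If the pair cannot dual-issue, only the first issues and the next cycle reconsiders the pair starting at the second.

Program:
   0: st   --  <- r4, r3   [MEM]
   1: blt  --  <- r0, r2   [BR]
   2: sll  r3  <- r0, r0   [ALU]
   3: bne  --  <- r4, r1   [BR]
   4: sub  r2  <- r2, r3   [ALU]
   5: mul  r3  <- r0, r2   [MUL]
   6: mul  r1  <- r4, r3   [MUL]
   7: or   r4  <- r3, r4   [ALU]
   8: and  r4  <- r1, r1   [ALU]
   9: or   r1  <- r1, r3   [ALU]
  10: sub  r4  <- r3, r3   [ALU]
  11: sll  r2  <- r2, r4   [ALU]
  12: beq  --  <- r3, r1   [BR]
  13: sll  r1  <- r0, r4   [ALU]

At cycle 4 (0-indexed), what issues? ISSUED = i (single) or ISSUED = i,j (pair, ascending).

ISSUED = 6,7

  cy0 -> i0+i1 (st/blt) pair
  cy1 -> i2+i3 (sll/bne) pair
  cy2 -> i4 (sub) RAW r2
  cy3 -> i5 (mul) no-port MUL/MUL
  cy4 -> i6+i7 (mul/or) pair
  cy5 -> i8+i9 (and/or) pair
  cy6 -> i10 (sub) RAW r4
  cy7 -> i11+i12 (sll/beq) pair
  cy8 -> i13 (sll) tail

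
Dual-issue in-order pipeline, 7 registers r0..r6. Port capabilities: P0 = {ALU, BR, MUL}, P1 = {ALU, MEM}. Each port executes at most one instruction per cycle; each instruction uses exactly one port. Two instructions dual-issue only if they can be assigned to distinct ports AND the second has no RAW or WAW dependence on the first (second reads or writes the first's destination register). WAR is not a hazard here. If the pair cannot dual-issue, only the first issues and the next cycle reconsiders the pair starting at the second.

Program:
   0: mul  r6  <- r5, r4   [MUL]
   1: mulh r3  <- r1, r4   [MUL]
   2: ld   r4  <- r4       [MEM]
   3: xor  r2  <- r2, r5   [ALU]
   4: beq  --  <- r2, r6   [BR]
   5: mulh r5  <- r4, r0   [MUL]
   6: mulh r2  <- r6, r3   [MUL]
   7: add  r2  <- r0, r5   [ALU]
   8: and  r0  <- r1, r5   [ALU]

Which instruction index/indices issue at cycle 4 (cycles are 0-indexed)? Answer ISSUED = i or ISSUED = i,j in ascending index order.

ISSUED = 5

c0: i0 mul.MUL  no-port MUL/MUL
c1: i1&i2 mulh.MUL;ld.MEM  pair
c2: i3 xor.ALU  RAW r2
c3: i4 beq.BR  no-port BR/MUL
c4: i5 mulh.MUL  no-port MUL/MUL
c5: i6 mulh.MUL  WAW r2
c6: i7&i8 add.ALU;and.ALU  pair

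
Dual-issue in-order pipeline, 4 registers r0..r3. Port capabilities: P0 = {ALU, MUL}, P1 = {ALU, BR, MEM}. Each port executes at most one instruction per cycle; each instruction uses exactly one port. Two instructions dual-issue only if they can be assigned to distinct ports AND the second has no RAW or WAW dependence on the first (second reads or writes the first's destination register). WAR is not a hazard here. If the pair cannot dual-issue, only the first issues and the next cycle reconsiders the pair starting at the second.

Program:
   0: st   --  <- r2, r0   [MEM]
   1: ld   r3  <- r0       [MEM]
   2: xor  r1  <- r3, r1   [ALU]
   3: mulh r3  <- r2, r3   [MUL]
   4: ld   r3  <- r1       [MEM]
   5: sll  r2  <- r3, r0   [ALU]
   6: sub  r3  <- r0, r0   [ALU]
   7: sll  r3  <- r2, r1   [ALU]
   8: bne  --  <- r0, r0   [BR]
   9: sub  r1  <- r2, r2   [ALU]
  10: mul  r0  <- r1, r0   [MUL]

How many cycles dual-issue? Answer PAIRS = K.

[0] i0  st.MEM  -- no-port MEM/MEM
[1] i1  ld.MEM  -- RAW r3
[2] i2/i3  xor.ALU+mulh.MUL  -- dual
[3] i4  ld.MEM  -- RAW r3
[4] i5/i6  sll.ALU+sub.ALU  -- dual
[5] i7/i8  sll.ALU+bne.BR  -- dual
[6] i9  sub.ALU  -- RAW r1
[7] i10  mul.MUL  -- tail

PAIRS = 3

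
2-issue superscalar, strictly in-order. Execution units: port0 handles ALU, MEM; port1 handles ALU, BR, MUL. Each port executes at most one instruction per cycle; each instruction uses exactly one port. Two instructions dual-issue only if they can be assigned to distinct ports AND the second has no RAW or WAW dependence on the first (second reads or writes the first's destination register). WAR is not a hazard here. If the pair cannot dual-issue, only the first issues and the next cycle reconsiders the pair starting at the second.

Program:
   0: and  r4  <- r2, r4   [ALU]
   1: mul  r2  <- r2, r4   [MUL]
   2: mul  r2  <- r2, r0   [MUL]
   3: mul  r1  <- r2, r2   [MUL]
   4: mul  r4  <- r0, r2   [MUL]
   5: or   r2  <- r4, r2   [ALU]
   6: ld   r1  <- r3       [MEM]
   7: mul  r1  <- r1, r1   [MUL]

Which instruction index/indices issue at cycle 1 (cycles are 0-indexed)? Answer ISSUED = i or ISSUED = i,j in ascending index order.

ISSUED = 1

0. and @i0  | RAW r4
1. mul @i1  | no-port MUL/MUL
2. mul @i2  | no-port MUL/MUL
3. mul @i3  | no-port MUL/MUL
4. mul @i4  | RAW r4
5. or ld @i5,i6  | 2-wide
6. mul @i7  | tail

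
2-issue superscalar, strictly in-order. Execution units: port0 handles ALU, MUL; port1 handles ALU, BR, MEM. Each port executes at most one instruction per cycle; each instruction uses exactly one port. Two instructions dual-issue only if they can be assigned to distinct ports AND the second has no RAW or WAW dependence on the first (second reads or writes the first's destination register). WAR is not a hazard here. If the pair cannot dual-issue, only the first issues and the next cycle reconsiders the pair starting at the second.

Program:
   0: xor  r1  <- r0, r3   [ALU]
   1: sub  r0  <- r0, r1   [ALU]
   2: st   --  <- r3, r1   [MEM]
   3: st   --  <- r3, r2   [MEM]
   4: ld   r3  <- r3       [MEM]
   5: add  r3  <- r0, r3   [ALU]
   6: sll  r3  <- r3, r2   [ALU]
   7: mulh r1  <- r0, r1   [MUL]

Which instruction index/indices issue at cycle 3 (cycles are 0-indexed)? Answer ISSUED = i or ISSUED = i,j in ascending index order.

[0] i0  xor  -- RAW r1
[1] i1+i2  sub st  -- dual
[2] i3  st  -- no-port MEM/MEM
[3] i4  ld  -- RAW+WAW r3
[4] i5  add  -- RAW+WAW r3
[5] i6+i7  sll mulh  -- dual

ISSUED = 4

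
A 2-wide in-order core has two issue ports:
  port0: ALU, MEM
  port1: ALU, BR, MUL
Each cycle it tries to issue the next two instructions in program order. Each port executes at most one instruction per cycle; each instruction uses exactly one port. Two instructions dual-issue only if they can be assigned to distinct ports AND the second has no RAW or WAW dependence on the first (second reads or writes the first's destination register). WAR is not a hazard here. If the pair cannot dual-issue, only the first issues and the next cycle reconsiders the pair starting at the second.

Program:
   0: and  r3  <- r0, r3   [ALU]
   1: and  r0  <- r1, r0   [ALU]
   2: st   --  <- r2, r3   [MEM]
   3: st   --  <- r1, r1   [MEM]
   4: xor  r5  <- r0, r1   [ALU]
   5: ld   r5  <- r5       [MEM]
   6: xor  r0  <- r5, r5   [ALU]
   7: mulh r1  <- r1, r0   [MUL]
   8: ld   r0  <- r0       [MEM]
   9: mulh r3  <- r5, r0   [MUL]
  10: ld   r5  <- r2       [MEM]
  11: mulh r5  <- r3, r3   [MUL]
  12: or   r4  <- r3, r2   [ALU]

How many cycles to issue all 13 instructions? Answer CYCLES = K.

CYCLES = 8

#0 head=0: and.ALU/and.ALU i0/i1 pair
#1 head=2: st.MEM i2 no-port MEM/MEM
#2 head=3: st.MEM/xor.ALU i3/i4 pair
#3 head=5: ld.MEM i5 RAW r5
#4 head=6: xor.ALU i6 RAW r0
#5 head=7: mulh.MUL/ld.MEM i7/i8 pair
#6 head=9: mulh.MUL/ld.MEM i9/i10 pair
#7 head=11: mulh.MUL/or.ALU i11/i12 pair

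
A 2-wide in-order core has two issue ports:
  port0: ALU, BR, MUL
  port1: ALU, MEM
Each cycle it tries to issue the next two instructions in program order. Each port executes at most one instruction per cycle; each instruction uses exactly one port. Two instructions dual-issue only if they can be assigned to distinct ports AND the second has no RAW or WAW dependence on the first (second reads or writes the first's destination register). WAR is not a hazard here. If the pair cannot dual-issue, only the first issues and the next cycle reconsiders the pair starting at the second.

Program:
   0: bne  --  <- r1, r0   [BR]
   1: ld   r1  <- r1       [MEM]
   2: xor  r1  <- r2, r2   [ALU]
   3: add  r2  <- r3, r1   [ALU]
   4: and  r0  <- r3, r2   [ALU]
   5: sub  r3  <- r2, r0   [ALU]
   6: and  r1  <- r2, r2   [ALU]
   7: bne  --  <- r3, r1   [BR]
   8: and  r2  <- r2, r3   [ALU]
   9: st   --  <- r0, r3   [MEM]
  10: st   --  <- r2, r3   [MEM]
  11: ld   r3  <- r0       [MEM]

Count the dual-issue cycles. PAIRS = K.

PAIRS = 3

c0: i0,i1 bne.BR ld.MEM  dual
c1: i2 xor.ALU  RAW r1
c2: i3 add.ALU  RAW r2
c3: i4 and.ALU  RAW r0
c4: i5,i6 sub.ALU and.ALU  dual
c5: i7,i8 bne.BR and.ALU  dual
c6: i9 st.MEM  no-port MEM/MEM
c7: i10 st.MEM  no-port MEM/MEM
c8: i11 ld.MEM  tail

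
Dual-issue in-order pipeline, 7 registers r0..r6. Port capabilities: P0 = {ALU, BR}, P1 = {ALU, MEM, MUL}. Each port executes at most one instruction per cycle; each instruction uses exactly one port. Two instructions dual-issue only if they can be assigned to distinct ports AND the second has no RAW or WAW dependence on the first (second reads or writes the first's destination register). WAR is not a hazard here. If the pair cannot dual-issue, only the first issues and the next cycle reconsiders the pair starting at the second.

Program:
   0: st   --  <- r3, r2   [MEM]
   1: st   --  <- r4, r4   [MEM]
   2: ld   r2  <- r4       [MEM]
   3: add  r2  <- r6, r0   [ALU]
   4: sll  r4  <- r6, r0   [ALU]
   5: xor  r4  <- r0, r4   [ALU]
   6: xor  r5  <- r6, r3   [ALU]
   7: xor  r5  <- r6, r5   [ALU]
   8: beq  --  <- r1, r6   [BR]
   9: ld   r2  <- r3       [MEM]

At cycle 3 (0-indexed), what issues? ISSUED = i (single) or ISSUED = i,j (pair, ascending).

ISSUED = 3,4

[0] i0  st.MEM  -- no-port MEM/MEM
[1] i1  st.MEM  -- no-port MEM/MEM
[2] i2  ld.MEM  -- WAW r2
[3] i3/i4  add.ALU sll.ALU  -- 2-wide
[4] i5/i6  xor.ALU xor.ALU  -- 2-wide
[5] i7/i8  xor.ALU beq.BR  -- 2-wide
[6] i9  ld.MEM  -- tail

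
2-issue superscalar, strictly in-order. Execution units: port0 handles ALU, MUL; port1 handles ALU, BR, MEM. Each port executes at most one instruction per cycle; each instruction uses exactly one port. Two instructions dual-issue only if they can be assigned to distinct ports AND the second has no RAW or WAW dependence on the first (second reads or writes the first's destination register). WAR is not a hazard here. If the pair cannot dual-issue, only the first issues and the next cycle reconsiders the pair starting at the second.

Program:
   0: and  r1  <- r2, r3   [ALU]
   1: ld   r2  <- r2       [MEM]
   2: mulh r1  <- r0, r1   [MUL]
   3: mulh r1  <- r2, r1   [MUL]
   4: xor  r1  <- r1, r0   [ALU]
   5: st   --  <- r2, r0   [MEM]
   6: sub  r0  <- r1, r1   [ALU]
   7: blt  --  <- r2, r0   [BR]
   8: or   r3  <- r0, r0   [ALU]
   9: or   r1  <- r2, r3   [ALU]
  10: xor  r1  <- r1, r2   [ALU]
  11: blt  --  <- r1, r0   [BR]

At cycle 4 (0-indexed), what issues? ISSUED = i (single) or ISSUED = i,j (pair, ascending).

t=0 i0&i1:and+ld ; dual
t=1 i2:mulh ; no-port MUL/MUL
t=2 i3:mulh ; RAW+WAW r1
t=3 i4&i5:xor+st ; dual
t=4 i6:sub ; RAW r0
t=5 i7&i8:blt+or ; dual
t=6 i9:or ; RAW+WAW r1
t=7 i10:xor ; RAW r1
t=8 i11:blt ; tail

ISSUED = 6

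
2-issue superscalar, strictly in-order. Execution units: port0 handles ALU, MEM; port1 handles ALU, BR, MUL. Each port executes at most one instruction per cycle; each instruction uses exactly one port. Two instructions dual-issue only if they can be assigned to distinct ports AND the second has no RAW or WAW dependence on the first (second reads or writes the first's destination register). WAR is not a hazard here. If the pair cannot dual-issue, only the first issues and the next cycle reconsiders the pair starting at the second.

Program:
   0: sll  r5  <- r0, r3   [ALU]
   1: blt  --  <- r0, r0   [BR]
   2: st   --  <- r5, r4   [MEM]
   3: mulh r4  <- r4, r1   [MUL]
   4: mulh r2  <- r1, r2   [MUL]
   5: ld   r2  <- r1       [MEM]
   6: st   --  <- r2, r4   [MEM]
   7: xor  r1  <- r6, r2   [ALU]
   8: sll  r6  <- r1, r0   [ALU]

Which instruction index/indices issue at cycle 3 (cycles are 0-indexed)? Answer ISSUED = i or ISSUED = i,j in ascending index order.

ISSUED = 5

  cy0 -> i0,i1 (sll+blt) pair
  cy1 -> i2,i3 (st+mulh) pair
  cy2 -> i4 (mulh) WAW r2
  cy3 -> i5 (ld) no-port MEM/MEM
  cy4 -> i6,i7 (st+xor) pair
  cy5 -> i8 (sll) tail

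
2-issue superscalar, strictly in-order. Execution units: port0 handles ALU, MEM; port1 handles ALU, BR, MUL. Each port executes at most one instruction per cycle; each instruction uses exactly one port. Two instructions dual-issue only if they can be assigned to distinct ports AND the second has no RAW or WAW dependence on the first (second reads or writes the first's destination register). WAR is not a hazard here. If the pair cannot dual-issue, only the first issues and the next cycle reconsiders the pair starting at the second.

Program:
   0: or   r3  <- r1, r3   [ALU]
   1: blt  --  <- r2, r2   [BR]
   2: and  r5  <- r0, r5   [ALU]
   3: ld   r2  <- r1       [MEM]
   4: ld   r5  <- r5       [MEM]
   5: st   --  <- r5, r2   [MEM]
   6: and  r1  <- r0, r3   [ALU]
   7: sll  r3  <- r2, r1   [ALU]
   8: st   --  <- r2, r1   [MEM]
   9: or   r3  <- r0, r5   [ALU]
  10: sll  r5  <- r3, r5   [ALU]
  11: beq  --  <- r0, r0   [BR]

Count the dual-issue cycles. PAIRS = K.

PAIRS = 5

0. or.ALU;blt.BR @i0/i1  | 2-wide
1. and.ALU;ld.MEM @i2/i3  | 2-wide
2. ld.MEM @i4  | no-port MEM/MEM
3. st.MEM;and.ALU @i5/i6  | 2-wide
4. sll.ALU;st.MEM @i7/i8  | 2-wide
5. or.ALU @i9  | RAW r3
6. sll.ALU;beq.BR @i10/i11  | 2-wide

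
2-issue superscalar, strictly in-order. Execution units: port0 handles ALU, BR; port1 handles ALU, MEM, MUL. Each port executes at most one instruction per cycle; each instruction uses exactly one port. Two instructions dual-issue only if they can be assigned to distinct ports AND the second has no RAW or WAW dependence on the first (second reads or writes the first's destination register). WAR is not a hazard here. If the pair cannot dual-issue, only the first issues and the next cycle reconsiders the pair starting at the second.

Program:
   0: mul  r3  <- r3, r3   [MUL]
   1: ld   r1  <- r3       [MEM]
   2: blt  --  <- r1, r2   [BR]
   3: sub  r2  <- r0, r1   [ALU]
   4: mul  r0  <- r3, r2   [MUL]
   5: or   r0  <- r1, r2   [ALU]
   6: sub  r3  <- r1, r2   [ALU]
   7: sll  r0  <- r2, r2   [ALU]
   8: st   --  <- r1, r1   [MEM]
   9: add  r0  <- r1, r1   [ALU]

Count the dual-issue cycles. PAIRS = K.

  cy0 -> i0 (mul) no-port MUL/MEM
  cy1 -> i1 (ld) RAW r1
  cy2 -> i2&i3 (blt+sub) pair
  cy3 -> i4 (mul) WAW r0
  cy4 -> i5&i6 (or+sub) pair
  cy5 -> i7&i8 (sll+st) pair
  cy6 -> i9 (add) tail

PAIRS = 3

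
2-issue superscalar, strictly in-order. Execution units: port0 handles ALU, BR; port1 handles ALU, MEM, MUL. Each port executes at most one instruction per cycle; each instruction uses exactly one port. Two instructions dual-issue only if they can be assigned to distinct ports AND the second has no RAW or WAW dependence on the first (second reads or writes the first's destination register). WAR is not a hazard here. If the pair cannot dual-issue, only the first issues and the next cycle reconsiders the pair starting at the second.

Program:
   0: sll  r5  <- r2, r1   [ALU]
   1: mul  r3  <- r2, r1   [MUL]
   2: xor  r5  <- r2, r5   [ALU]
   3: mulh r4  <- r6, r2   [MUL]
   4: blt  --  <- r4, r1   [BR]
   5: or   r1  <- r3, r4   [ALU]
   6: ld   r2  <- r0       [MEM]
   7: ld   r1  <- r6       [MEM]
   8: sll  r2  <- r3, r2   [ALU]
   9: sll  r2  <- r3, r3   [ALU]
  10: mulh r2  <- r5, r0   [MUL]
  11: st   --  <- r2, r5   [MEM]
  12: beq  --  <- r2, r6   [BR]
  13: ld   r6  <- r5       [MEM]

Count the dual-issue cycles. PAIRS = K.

PAIRS = 5

c0: i0/i1 sll.ALU;mul.MUL  pair
c1: i2/i3 xor.ALU;mulh.MUL  pair
c2: i4/i5 blt.BR;or.ALU  pair
c3: i6 ld.MEM  no-port MEM/MEM
c4: i7/i8 ld.MEM;sll.ALU  pair
c5: i9 sll.ALU  WAW r2
c6: i10 mulh.MUL  no-port MUL/MEM
c7: i11/i12 st.MEM;beq.BR  pair
c8: i13 ld.MEM  tail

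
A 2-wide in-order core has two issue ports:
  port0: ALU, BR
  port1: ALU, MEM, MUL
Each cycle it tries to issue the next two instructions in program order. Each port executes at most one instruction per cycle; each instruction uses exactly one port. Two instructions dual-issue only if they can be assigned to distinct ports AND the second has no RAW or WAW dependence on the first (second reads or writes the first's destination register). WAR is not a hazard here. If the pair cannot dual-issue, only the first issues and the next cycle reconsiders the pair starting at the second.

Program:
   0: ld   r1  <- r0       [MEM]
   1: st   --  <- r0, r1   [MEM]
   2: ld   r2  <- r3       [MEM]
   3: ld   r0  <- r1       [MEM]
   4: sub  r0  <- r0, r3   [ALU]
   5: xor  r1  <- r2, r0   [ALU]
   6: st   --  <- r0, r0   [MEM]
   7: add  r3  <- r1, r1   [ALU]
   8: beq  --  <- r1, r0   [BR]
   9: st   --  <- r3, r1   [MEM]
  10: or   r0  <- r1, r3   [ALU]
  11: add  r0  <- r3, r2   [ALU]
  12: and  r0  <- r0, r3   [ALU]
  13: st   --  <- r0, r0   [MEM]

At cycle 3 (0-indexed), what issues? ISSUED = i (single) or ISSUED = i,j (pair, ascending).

ISSUED = 3

t=0 i0:ld ; no-port MEM/MEM
t=1 i1:st ; no-port MEM/MEM
t=2 i2:ld ; no-port MEM/MEM
t=3 i3:ld ; RAW+WAW r0
t=4 i4:sub ; RAW r0
t=5 i5,i6:xor;st ; pair
t=6 i7,i8:add;beq ; pair
t=7 i9,i10:st;or ; pair
t=8 i11:add ; RAW+WAW r0
t=9 i12:and ; RAW r0
t=10 i13:st ; tail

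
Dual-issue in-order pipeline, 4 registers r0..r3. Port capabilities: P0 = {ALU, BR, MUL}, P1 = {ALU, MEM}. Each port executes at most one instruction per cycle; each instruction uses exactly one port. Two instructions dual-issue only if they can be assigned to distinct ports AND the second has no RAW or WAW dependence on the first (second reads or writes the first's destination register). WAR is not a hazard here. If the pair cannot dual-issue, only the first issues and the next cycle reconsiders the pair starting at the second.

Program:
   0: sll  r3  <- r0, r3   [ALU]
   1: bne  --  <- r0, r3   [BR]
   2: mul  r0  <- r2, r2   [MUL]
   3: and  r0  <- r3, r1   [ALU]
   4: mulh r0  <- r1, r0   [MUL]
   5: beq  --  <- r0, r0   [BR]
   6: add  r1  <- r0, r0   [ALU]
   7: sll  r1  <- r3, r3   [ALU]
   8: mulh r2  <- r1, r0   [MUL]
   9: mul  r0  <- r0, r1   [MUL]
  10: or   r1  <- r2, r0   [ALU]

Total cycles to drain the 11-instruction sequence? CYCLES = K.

  cy0 -> i0 (sll.ALU) RAW r3
  cy1 -> i1 (bne.BR) no-port BR/MUL
  cy2 -> i2 (mul.MUL) WAW r0
  cy3 -> i3 (and.ALU) RAW+WAW r0
  cy4 -> i4 (mulh.MUL) no-port MUL/BR
  cy5 -> i5&i6 (beq.BR+add.ALU) dual
  cy6 -> i7 (sll.ALU) RAW r1
  cy7 -> i8 (mulh.MUL) no-port MUL/MUL
  cy8 -> i9 (mul.MUL) RAW r0
  cy9 -> i10 (or.ALU) tail

CYCLES = 10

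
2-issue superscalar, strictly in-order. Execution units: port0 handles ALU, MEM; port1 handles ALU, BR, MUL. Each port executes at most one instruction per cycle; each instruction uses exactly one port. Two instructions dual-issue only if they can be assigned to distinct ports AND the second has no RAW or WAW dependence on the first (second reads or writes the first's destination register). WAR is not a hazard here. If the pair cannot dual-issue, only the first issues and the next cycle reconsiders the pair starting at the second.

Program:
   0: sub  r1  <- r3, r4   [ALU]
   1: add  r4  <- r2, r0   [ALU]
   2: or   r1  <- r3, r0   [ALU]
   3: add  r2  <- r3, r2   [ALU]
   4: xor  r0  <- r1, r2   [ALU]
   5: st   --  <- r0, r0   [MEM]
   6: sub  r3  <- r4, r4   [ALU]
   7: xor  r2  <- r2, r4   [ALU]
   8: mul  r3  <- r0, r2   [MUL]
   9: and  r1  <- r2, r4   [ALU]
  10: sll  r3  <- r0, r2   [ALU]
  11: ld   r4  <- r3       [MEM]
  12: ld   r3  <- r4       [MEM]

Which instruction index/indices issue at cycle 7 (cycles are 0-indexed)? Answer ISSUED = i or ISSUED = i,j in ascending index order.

ISSUED = 11

#0 head=0: sub.ALU add.ALU i0,i1 dual
#1 head=2: or.ALU add.ALU i2,i3 dual
#2 head=4: xor.ALU i4 RAW r0
#3 head=5: st.MEM sub.ALU i5,i6 dual
#4 head=7: xor.ALU i7 RAW r2
#5 head=8: mul.MUL and.ALU i8,i9 dual
#6 head=10: sll.ALU i10 RAW r3
#7 head=11: ld.MEM i11 no-port MEM/MEM
#8 head=12: ld.MEM i12 tail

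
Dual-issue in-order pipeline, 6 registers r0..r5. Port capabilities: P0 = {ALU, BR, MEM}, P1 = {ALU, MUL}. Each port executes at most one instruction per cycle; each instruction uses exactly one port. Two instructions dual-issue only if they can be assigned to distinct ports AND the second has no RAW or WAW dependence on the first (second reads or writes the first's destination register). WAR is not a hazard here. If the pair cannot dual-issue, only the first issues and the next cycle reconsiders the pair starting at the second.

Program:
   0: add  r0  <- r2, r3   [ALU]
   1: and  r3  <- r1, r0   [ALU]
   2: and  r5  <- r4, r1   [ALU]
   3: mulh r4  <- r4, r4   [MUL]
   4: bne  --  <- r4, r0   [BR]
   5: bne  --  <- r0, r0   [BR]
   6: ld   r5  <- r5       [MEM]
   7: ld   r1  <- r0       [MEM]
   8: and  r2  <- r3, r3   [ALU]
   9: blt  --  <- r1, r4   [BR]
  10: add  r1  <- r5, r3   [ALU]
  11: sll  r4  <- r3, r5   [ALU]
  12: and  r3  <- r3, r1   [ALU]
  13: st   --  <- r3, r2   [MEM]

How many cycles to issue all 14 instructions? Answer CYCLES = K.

CYCLES = 10

  cy0 -> i0 (add.ALU) RAW r0
  cy1 -> i1/i2 (and.ALU and.ALU) pair
  cy2 -> i3 (mulh.MUL) RAW r4
  cy3 -> i4 (bne.BR) no-port BR/BR
  cy4 -> i5 (bne.BR) no-port BR/MEM
  cy5 -> i6 (ld.MEM) no-port MEM/MEM
  cy6 -> i7/i8 (ld.MEM and.ALU) pair
  cy7 -> i9/i10 (blt.BR add.ALU) pair
  cy8 -> i11/i12 (sll.ALU and.ALU) pair
  cy9 -> i13 (st.MEM) tail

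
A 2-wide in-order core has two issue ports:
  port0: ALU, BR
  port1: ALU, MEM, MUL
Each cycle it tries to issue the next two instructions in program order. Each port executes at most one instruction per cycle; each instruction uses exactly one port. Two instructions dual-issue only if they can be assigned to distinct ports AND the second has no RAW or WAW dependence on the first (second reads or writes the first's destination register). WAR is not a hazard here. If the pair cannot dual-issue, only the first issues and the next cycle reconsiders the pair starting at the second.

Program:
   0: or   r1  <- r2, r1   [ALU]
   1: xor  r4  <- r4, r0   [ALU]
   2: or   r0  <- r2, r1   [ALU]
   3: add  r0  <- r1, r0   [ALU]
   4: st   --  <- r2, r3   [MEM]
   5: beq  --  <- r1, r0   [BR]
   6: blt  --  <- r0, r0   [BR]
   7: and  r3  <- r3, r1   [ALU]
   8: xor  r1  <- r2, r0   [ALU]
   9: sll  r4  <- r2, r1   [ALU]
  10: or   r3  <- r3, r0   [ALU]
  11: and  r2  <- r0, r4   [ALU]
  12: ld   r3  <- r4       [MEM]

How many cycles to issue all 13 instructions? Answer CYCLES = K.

#0 head=0: or;xor i0+i1 2-wide
#1 head=2: or i2 RAW+WAW r0
#2 head=3: add;st i3+i4 2-wide
#3 head=5: beq i5 no-port BR/BR
#4 head=6: blt;and i6+i7 2-wide
#5 head=8: xor i8 RAW r1
#6 head=9: sll;or i9+i10 2-wide
#7 head=11: and;ld i11+i12 2-wide

CYCLES = 8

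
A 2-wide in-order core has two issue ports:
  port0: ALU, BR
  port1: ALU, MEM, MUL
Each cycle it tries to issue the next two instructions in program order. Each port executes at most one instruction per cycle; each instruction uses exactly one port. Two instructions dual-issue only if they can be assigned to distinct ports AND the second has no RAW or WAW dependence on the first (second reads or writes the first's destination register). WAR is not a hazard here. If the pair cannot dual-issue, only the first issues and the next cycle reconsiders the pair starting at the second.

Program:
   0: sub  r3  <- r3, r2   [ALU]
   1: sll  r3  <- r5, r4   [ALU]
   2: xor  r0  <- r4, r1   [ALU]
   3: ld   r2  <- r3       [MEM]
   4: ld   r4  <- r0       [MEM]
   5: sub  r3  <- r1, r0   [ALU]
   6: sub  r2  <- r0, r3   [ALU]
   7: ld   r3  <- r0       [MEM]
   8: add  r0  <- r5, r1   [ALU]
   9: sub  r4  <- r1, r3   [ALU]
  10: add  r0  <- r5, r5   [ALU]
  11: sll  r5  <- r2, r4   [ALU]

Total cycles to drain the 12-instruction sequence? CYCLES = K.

[0] i0  sub  -- WAW r3
[1] i1/i2  sll/xor  -- pair
[2] i3  ld  -- no-port MEM/MEM
[3] i4/i5  ld/sub  -- pair
[4] i6/i7  sub/ld  -- pair
[5] i8/i9  add/sub  -- pair
[6] i10/i11  add/sll  -- pair

CYCLES = 7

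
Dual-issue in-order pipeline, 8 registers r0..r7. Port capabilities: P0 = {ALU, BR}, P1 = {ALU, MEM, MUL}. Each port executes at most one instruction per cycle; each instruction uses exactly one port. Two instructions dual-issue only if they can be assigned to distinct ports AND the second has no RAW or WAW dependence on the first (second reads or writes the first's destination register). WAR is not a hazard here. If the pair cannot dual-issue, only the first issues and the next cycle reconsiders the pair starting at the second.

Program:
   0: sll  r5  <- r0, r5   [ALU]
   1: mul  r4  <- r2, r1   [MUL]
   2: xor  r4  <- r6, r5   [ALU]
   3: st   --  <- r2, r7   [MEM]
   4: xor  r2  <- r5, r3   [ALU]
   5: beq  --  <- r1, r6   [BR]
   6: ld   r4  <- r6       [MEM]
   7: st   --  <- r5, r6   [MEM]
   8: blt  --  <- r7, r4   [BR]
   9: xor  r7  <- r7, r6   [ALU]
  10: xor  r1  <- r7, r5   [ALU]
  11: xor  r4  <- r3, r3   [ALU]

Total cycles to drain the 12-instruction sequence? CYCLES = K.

CYCLES = 7

  cy0 -> i0&i1 (sll mul) dual
  cy1 -> i2&i3 (xor st) dual
  cy2 -> i4&i5 (xor beq) dual
  cy3 -> i6 (ld) no-port MEM/MEM
  cy4 -> i7&i8 (st blt) dual
  cy5 -> i9 (xor) RAW r7
  cy6 -> i10&i11 (xor xor) dual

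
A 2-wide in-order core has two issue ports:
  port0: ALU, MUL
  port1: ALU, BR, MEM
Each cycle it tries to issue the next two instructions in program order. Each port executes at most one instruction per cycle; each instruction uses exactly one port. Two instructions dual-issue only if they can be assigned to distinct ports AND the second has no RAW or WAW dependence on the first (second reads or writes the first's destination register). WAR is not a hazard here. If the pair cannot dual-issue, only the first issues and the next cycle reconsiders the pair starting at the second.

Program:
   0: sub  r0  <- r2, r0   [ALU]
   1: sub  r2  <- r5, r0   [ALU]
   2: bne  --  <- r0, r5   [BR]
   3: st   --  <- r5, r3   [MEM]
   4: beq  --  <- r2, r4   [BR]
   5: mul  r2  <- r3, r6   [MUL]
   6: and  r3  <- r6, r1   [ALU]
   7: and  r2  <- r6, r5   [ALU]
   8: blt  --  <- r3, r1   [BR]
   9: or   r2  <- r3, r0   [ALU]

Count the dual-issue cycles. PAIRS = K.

PAIRS = 4

0. sub.ALU @i0  | RAW r0
1. sub.ALU bne.BR @i1+i2  | 2-wide
2. st.MEM @i3  | no-port MEM/BR
3. beq.BR mul.MUL @i4+i5  | 2-wide
4. and.ALU and.ALU @i6+i7  | 2-wide
5. blt.BR or.ALU @i8+i9  | 2-wide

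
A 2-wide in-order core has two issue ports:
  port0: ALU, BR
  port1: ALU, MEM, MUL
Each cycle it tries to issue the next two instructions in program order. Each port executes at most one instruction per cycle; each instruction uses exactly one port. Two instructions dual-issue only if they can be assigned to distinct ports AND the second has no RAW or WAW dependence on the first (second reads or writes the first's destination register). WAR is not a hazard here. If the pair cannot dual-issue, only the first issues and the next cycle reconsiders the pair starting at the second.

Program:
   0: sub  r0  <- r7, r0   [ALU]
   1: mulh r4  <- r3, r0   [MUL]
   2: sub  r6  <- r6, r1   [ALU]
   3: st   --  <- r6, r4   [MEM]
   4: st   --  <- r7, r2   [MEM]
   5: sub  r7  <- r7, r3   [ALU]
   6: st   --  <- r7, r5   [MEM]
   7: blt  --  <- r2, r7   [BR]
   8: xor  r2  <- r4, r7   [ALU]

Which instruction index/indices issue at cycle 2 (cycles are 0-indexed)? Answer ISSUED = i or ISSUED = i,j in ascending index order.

ISSUED = 3

  cy0 -> i0 (sub) RAW r0
  cy1 -> i1+i2 (mulh;sub) dual
  cy2 -> i3 (st) no-port MEM/MEM
  cy3 -> i4+i5 (st;sub) dual
  cy4 -> i6+i7 (st;blt) dual
  cy5 -> i8 (xor) tail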